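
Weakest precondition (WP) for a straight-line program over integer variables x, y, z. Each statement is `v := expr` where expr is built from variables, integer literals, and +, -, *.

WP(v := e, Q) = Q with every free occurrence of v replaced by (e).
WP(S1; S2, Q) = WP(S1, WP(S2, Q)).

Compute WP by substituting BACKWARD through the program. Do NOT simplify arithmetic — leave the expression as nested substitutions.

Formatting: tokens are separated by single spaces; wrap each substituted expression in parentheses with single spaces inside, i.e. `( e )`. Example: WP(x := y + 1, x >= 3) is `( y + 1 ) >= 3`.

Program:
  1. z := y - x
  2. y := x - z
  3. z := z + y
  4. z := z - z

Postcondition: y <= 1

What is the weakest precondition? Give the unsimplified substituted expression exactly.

post: y <= 1
stmt 4: z := z - z  -- replace 0 occurrence(s) of z with (z - z)
  => y <= 1
stmt 3: z := z + y  -- replace 0 occurrence(s) of z with (z + y)
  => y <= 1
stmt 2: y := x - z  -- replace 1 occurrence(s) of y with (x - z)
  => ( x - z ) <= 1
stmt 1: z := y - x  -- replace 1 occurrence(s) of z with (y - x)
  => ( x - ( y - x ) ) <= 1

Answer: ( x - ( y - x ) ) <= 1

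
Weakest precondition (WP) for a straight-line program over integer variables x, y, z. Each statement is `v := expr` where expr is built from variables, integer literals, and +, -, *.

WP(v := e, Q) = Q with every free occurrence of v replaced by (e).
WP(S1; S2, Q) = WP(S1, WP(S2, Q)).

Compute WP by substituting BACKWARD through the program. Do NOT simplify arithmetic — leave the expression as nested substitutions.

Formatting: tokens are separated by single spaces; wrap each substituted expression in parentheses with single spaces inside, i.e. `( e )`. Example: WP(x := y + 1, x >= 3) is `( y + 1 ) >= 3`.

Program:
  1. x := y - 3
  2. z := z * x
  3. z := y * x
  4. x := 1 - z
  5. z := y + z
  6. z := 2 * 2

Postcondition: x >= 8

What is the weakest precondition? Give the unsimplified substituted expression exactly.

post: x >= 8
stmt 6: z := 2 * 2  -- replace 0 occurrence(s) of z with (2 * 2)
  => x >= 8
stmt 5: z := y + z  -- replace 0 occurrence(s) of z with (y + z)
  => x >= 8
stmt 4: x := 1 - z  -- replace 1 occurrence(s) of x with (1 - z)
  => ( 1 - z ) >= 8
stmt 3: z := y * x  -- replace 1 occurrence(s) of z with (y * x)
  => ( 1 - ( y * x ) ) >= 8
stmt 2: z := z * x  -- replace 0 occurrence(s) of z with (z * x)
  => ( 1 - ( y * x ) ) >= 8
stmt 1: x := y - 3  -- replace 1 occurrence(s) of x with (y - 3)
  => ( 1 - ( y * ( y - 3 ) ) ) >= 8

Answer: ( 1 - ( y * ( y - 3 ) ) ) >= 8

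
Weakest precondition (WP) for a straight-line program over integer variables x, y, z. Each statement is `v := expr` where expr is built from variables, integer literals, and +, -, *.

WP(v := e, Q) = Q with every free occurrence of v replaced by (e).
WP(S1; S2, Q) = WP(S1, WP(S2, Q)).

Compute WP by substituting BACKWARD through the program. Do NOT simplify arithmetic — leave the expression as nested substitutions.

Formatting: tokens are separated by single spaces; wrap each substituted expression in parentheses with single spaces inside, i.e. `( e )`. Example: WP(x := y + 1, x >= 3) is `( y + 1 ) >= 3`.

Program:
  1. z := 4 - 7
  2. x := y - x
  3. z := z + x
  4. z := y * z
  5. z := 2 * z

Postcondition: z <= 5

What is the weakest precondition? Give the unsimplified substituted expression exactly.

Answer: ( 2 * ( y * ( ( 4 - 7 ) + ( y - x ) ) ) ) <= 5

Derivation:
post: z <= 5
stmt 5: z := 2 * z  -- replace 1 occurrence(s) of z with (2 * z)
  => ( 2 * z ) <= 5
stmt 4: z := y * z  -- replace 1 occurrence(s) of z with (y * z)
  => ( 2 * ( y * z ) ) <= 5
stmt 3: z := z + x  -- replace 1 occurrence(s) of z with (z + x)
  => ( 2 * ( y * ( z + x ) ) ) <= 5
stmt 2: x := y - x  -- replace 1 occurrence(s) of x with (y - x)
  => ( 2 * ( y * ( z + ( y - x ) ) ) ) <= 5
stmt 1: z := 4 - 7  -- replace 1 occurrence(s) of z with (4 - 7)
  => ( 2 * ( y * ( ( 4 - 7 ) + ( y - x ) ) ) ) <= 5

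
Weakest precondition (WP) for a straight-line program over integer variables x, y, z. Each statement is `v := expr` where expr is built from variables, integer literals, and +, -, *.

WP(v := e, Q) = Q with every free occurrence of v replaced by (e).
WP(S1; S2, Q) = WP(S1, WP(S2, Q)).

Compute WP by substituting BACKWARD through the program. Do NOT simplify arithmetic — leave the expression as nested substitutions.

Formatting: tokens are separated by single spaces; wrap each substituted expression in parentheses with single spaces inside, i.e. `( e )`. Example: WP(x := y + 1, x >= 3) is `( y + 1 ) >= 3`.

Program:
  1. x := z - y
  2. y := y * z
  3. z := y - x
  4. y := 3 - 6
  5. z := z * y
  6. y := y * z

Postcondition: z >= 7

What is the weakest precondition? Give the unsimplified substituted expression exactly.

post: z >= 7
stmt 6: y := y * z  -- replace 0 occurrence(s) of y with (y * z)
  => z >= 7
stmt 5: z := z * y  -- replace 1 occurrence(s) of z with (z * y)
  => ( z * y ) >= 7
stmt 4: y := 3 - 6  -- replace 1 occurrence(s) of y with (3 - 6)
  => ( z * ( 3 - 6 ) ) >= 7
stmt 3: z := y - x  -- replace 1 occurrence(s) of z with (y - x)
  => ( ( y - x ) * ( 3 - 6 ) ) >= 7
stmt 2: y := y * z  -- replace 1 occurrence(s) of y with (y * z)
  => ( ( ( y * z ) - x ) * ( 3 - 6 ) ) >= 7
stmt 1: x := z - y  -- replace 1 occurrence(s) of x with (z - y)
  => ( ( ( y * z ) - ( z - y ) ) * ( 3 - 6 ) ) >= 7

Answer: ( ( ( y * z ) - ( z - y ) ) * ( 3 - 6 ) ) >= 7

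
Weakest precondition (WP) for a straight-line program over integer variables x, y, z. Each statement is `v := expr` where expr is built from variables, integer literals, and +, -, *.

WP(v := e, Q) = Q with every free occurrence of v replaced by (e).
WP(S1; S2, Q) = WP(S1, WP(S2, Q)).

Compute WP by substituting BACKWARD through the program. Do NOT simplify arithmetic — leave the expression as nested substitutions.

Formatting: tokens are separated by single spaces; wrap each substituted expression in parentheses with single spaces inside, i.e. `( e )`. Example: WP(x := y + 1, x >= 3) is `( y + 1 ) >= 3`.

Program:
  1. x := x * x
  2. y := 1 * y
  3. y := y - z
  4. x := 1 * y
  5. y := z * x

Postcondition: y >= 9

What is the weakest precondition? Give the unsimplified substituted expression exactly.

Answer: ( z * ( 1 * ( ( 1 * y ) - z ) ) ) >= 9

Derivation:
post: y >= 9
stmt 5: y := z * x  -- replace 1 occurrence(s) of y with (z * x)
  => ( z * x ) >= 9
stmt 4: x := 1 * y  -- replace 1 occurrence(s) of x with (1 * y)
  => ( z * ( 1 * y ) ) >= 9
stmt 3: y := y - z  -- replace 1 occurrence(s) of y with (y - z)
  => ( z * ( 1 * ( y - z ) ) ) >= 9
stmt 2: y := 1 * y  -- replace 1 occurrence(s) of y with (1 * y)
  => ( z * ( 1 * ( ( 1 * y ) - z ) ) ) >= 9
stmt 1: x := x * x  -- replace 0 occurrence(s) of x with (x * x)
  => ( z * ( 1 * ( ( 1 * y ) - z ) ) ) >= 9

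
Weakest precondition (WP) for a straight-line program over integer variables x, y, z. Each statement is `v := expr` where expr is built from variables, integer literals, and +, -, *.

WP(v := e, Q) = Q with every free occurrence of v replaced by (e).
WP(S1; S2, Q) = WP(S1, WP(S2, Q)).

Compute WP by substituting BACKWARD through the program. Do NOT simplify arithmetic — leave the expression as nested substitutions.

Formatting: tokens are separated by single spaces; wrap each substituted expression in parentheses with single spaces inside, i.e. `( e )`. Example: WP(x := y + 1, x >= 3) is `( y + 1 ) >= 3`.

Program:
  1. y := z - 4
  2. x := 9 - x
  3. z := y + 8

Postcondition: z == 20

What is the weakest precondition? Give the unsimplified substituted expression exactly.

Answer: ( ( z - 4 ) + 8 ) == 20

Derivation:
post: z == 20
stmt 3: z := y + 8  -- replace 1 occurrence(s) of z with (y + 8)
  => ( y + 8 ) == 20
stmt 2: x := 9 - x  -- replace 0 occurrence(s) of x with (9 - x)
  => ( y + 8 ) == 20
stmt 1: y := z - 4  -- replace 1 occurrence(s) of y with (z - 4)
  => ( ( z - 4 ) + 8 ) == 20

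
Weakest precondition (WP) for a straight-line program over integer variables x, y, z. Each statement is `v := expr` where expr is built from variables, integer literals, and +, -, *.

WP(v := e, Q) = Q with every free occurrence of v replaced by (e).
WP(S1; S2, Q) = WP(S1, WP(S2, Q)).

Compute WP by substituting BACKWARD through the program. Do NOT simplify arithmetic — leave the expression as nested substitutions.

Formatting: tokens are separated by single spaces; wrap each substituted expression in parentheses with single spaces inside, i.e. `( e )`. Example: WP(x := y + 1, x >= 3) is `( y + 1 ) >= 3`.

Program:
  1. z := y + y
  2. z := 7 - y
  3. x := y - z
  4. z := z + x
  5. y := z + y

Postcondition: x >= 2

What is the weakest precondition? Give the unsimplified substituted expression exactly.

post: x >= 2
stmt 5: y := z + y  -- replace 0 occurrence(s) of y with (z + y)
  => x >= 2
stmt 4: z := z + x  -- replace 0 occurrence(s) of z with (z + x)
  => x >= 2
stmt 3: x := y - z  -- replace 1 occurrence(s) of x with (y - z)
  => ( y - z ) >= 2
stmt 2: z := 7 - y  -- replace 1 occurrence(s) of z with (7 - y)
  => ( y - ( 7 - y ) ) >= 2
stmt 1: z := y + y  -- replace 0 occurrence(s) of z with (y + y)
  => ( y - ( 7 - y ) ) >= 2

Answer: ( y - ( 7 - y ) ) >= 2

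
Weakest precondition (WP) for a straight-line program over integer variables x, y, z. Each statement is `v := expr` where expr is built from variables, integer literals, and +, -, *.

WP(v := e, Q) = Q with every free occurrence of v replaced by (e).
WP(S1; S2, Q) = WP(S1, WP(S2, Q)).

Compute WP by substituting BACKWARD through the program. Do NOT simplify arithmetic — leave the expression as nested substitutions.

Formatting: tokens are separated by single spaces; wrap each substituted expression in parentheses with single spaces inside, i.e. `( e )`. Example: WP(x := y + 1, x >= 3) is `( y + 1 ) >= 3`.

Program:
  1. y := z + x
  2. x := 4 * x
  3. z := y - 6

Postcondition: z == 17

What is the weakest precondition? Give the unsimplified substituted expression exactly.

Answer: ( ( z + x ) - 6 ) == 17

Derivation:
post: z == 17
stmt 3: z := y - 6  -- replace 1 occurrence(s) of z with (y - 6)
  => ( y - 6 ) == 17
stmt 2: x := 4 * x  -- replace 0 occurrence(s) of x with (4 * x)
  => ( y - 6 ) == 17
stmt 1: y := z + x  -- replace 1 occurrence(s) of y with (z + x)
  => ( ( z + x ) - 6 ) == 17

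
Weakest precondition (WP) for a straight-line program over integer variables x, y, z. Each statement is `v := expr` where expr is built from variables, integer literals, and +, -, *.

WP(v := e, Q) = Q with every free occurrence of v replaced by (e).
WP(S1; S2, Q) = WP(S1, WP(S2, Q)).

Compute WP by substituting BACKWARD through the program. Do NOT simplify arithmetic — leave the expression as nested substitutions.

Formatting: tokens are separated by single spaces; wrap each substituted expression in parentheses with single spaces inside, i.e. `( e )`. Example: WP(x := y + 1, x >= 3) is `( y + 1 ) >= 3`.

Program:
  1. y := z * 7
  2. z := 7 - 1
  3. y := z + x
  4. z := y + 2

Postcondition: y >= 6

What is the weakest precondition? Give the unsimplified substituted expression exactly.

post: y >= 6
stmt 4: z := y + 2  -- replace 0 occurrence(s) of z with (y + 2)
  => y >= 6
stmt 3: y := z + x  -- replace 1 occurrence(s) of y with (z + x)
  => ( z + x ) >= 6
stmt 2: z := 7 - 1  -- replace 1 occurrence(s) of z with (7 - 1)
  => ( ( 7 - 1 ) + x ) >= 6
stmt 1: y := z * 7  -- replace 0 occurrence(s) of y with (z * 7)
  => ( ( 7 - 1 ) + x ) >= 6

Answer: ( ( 7 - 1 ) + x ) >= 6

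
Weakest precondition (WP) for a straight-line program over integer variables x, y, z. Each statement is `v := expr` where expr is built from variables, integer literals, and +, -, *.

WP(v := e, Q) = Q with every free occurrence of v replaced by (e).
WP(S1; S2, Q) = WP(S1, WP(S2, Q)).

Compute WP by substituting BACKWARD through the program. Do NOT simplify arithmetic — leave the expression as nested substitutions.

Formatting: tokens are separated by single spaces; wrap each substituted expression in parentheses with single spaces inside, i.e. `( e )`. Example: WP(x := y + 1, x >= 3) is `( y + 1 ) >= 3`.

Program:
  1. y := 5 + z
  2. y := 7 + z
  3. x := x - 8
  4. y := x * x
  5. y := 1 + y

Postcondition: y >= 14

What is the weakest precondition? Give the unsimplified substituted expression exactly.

post: y >= 14
stmt 5: y := 1 + y  -- replace 1 occurrence(s) of y with (1 + y)
  => ( 1 + y ) >= 14
stmt 4: y := x * x  -- replace 1 occurrence(s) of y with (x * x)
  => ( 1 + ( x * x ) ) >= 14
stmt 3: x := x - 8  -- replace 2 occurrence(s) of x with (x - 8)
  => ( 1 + ( ( x - 8 ) * ( x - 8 ) ) ) >= 14
stmt 2: y := 7 + z  -- replace 0 occurrence(s) of y with (7 + z)
  => ( 1 + ( ( x - 8 ) * ( x - 8 ) ) ) >= 14
stmt 1: y := 5 + z  -- replace 0 occurrence(s) of y with (5 + z)
  => ( 1 + ( ( x - 8 ) * ( x - 8 ) ) ) >= 14

Answer: ( 1 + ( ( x - 8 ) * ( x - 8 ) ) ) >= 14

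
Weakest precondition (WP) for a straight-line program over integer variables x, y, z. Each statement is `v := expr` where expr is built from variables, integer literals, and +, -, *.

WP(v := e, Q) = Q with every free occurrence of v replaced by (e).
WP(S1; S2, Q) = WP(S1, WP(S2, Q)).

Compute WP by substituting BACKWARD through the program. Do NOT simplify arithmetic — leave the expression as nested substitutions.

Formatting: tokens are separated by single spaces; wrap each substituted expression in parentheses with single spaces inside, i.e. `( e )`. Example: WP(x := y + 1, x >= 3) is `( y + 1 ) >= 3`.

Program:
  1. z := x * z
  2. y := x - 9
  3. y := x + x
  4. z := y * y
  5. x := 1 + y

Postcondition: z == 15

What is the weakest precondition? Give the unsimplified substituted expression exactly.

Answer: ( ( x + x ) * ( x + x ) ) == 15

Derivation:
post: z == 15
stmt 5: x := 1 + y  -- replace 0 occurrence(s) of x with (1 + y)
  => z == 15
stmt 4: z := y * y  -- replace 1 occurrence(s) of z with (y * y)
  => ( y * y ) == 15
stmt 3: y := x + x  -- replace 2 occurrence(s) of y with (x + x)
  => ( ( x + x ) * ( x + x ) ) == 15
stmt 2: y := x - 9  -- replace 0 occurrence(s) of y with (x - 9)
  => ( ( x + x ) * ( x + x ) ) == 15
stmt 1: z := x * z  -- replace 0 occurrence(s) of z with (x * z)
  => ( ( x + x ) * ( x + x ) ) == 15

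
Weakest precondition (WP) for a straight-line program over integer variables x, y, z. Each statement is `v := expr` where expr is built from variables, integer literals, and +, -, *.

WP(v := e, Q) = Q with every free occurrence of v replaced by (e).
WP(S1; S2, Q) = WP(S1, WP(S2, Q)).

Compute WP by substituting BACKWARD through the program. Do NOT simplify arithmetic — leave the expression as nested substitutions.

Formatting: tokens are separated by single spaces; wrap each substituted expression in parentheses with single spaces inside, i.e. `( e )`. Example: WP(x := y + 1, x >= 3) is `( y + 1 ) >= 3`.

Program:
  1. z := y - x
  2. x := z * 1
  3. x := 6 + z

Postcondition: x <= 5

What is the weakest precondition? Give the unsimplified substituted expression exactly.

post: x <= 5
stmt 3: x := 6 + z  -- replace 1 occurrence(s) of x with (6 + z)
  => ( 6 + z ) <= 5
stmt 2: x := z * 1  -- replace 0 occurrence(s) of x with (z * 1)
  => ( 6 + z ) <= 5
stmt 1: z := y - x  -- replace 1 occurrence(s) of z with (y - x)
  => ( 6 + ( y - x ) ) <= 5

Answer: ( 6 + ( y - x ) ) <= 5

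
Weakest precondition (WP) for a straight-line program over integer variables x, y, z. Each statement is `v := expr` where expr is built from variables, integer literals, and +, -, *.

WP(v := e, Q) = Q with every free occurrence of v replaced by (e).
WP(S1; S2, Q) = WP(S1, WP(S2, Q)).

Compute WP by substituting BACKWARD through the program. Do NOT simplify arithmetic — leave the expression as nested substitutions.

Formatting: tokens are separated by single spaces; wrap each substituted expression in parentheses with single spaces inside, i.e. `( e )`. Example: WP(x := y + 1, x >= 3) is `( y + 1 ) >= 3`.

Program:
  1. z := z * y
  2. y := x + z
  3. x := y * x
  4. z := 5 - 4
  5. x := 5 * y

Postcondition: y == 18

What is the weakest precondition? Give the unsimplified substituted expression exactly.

post: y == 18
stmt 5: x := 5 * y  -- replace 0 occurrence(s) of x with (5 * y)
  => y == 18
stmt 4: z := 5 - 4  -- replace 0 occurrence(s) of z with (5 - 4)
  => y == 18
stmt 3: x := y * x  -- replace 0 occurrence(s) of x with (y * x)
  => y == 18
stmt 2: y := x + z  -- replace 1 occurrence(s) of y with (x + z)
  => ( x + z ) == 18
stmt 1: z := z * y  -- replace 1 occurrence(s) of z with (z * y)
  => ( x + ( z * y ) ) == 18

Answer: ( x + ( z * y ) ) == 18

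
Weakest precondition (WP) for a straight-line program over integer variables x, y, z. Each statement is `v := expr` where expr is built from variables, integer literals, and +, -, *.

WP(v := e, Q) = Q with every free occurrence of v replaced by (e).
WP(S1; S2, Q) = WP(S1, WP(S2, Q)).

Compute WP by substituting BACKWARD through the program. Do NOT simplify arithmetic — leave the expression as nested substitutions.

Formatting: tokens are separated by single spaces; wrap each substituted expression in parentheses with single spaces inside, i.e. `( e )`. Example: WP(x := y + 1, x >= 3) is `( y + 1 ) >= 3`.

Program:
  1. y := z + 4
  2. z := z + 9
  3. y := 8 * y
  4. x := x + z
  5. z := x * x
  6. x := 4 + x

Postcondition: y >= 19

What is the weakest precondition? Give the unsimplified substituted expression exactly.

post: y >= 19
stmt 6: x := 4 + x  -- replace 0 occurrence(s) of x with (4 + x)
  => y >= 19
stmt 5: z := x * x  -- replace 0 occurrence(s) of z with (x * x)
  => y >= 19
stmt 4: x := x + z  -- replace 0 occurrence(s) of x with (x + z)
  => y >= 19
stmt 3: y := 8 * y  -- replace 1 occurrence(s) of y with (8 * y)
  => ( 8 * y ) >= 19
stmt 2: z := z + 9  -- replace 0 occurrence(s) of z with (z + 9)
  => ( 8 * y ) >= 19
stmt 1: y := z + 4  -- replace 1 occurrence(s) of y with (z + 4)
  => ( 8 * ( z + 4 ) ) >= 19

Answer: ( 8 * ( z + 4 ) ) >= 19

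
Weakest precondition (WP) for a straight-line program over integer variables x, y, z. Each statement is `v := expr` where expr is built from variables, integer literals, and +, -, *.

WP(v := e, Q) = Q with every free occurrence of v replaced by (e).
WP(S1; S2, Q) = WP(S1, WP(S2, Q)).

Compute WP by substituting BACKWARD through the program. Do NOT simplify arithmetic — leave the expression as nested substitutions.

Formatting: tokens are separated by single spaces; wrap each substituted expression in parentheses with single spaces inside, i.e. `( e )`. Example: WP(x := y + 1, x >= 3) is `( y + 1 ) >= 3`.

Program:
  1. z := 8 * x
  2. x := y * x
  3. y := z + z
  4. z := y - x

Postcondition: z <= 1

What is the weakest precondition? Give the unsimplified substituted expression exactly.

post: z <= 1
stmt 4: z := y - x  -- replace 1 occurrence(s) of z with (y - x)
  => ( y - x ) <= 1
stmt 3: y := z + z  -- replace 1 occurrence(s) of y with (z + z)
  => ( ( z + z ) - x ) <= 1
stmt 2: x := y * x  -- replace 1 occurrence(s) of x with (y * x)
  => ( ( z + z ) - ( y * x ) ) <= 1
stmt 1: z := 8 * x  -- replace 2 occurrence(s) of z with (8 * x)
  => ( ( ( 8 * x ) + ( 8 * x ) ) - ( y * x ) ) <= 1

Answer: ( ( ( 8 * x ) + ( 8 * x ) ) - ( y * x ) ) <= 1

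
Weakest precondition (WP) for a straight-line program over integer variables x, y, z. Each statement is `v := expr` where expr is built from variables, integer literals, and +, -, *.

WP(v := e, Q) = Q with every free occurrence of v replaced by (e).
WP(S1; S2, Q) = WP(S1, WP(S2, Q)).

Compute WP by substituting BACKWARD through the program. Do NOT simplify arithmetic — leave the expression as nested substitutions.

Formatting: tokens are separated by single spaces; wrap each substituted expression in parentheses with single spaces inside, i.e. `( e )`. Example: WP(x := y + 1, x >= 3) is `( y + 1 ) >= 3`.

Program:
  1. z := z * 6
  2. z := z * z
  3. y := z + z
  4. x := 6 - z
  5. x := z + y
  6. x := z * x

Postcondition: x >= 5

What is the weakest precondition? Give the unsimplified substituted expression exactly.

Answer: ( ( ( z * 6 ) * ( z * 6 ) ) * ( ( ( z * 6 ) * ( z * 6 ) ) + ( ( ( z * 6 ) * ( z * 6 ) ) + ( ( z * 6 ) * ( z * 6 ) ) ) ) ) >= 5

Derivation:
post: x >= 5
stmt 6: x := z * x  -- replace 1 occurrence(s) of x with (z * x)
  => ( z * x ) >= 5
stmt 5: x := z + y  -- replace 1 occurrence(s) of x with (z + y)
  => ( z * ( z + y ) ) >= 5
stmt 4: x := 6 - z  -- replace 0 occurrence(s) of x with (6 - z)
  => ( z * ( z + y ) ) >= 5
stmt 3: y := z + z  -- replace 1 occurrence(s) of y with (z + z)
  => ( z * ( z + ( z + z ) ) ) >= 5
stmt 2: z := z * z  -- replace 4 occurrence(s) of z with (z * z)
  => ( ( z * z ) * ( ( z * z ) + ( ( z * z ) + ( z * z ) ) ) ) >= 5
stmt 1: z := z * 6  -- replace 8 occurrence(s) of z with (z * 6)
  => ( ( ( z * 6 ) * ( z * 6 ) ) * ( ( ( z * 6 ) * ( z * 6 ) ) + ( ( ( z * 6 ) * ( z * 6 ) ) + ( ( z * 6 ) * ( z * 6 ) ) ) ) ) >= 5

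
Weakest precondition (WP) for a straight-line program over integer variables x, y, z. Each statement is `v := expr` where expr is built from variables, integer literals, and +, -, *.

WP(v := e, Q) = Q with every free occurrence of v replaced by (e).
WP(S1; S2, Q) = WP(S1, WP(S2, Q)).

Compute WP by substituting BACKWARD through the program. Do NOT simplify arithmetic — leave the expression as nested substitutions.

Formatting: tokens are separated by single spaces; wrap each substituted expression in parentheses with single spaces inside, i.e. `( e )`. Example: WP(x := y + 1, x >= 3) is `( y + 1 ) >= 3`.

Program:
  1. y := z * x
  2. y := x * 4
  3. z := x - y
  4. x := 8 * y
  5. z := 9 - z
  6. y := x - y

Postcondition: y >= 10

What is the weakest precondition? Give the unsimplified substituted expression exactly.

post: y >= 10
stmt 6: y := x - y  -- replace 1 occurrence(s) of y with (x - y)
  => ( x - y ) >= 10
stmt 5: z := 9 - z  -- replace 0 occurrence(s) of z with (9 - z)
  => ( x - y ) >= 10
stmt 4: x := 8 * y  -- replace 1 occurrence(s) of x with (8 * y)
  => ( ( 8 * y ) - y ) >= 10
stmt 3: z := x - y  -- replace 0 occurrence(s) of z with (x - y)
  => ( ( 8 * y ) - y ) >= 10
stmt 2: y := x * 4  -- replace 2 occurrence(s) of y with (x * 4)
  => ( ( 8 * ( x * 4 ) ) - ( x * 4 ) ) >= 10
stmt 1: y := z * x  -- replace 0 occurrence(s) of y with (z * x)
  => ( ( 8 * ( x * 4 ) ) - ( x * 4 ) ) >= 10

Answer: ( ( 8 * ( x * 4 ) ) - ( x * 4 ) ) >= 10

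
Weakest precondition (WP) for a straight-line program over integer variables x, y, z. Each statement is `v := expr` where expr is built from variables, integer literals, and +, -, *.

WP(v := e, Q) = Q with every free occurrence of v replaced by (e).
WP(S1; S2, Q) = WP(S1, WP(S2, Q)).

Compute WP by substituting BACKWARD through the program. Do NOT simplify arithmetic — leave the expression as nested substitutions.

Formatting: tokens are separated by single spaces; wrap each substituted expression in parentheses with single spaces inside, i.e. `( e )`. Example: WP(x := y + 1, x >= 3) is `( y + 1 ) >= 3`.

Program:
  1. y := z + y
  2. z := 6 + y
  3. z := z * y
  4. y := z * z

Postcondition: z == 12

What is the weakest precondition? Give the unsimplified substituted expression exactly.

Answer: ( ( 6 + ( z + y ) ) * ( z + y ) ) == 12

Derivation:
post: z == 12
stmt 4: y := z * z  -- replace 0 occurrence(s) of y with (z * z)
  => z == 12
stmt 3: z := z * y  -- replace 1 occurrence(s) of z with (z * y)
  => ( z * y ) == 12
stmt 2: z := 6 + y  -- replace 1 occurrence(s) of z with (6 + y)
  => ( ( 6 + y ) * y ) == 12
stmt 1: y := z + y  -- replace 2 occurrence(s) of y with (z + y)
  => ( ( 6 + ( z + y ) ) * ( z + y ) ) == 12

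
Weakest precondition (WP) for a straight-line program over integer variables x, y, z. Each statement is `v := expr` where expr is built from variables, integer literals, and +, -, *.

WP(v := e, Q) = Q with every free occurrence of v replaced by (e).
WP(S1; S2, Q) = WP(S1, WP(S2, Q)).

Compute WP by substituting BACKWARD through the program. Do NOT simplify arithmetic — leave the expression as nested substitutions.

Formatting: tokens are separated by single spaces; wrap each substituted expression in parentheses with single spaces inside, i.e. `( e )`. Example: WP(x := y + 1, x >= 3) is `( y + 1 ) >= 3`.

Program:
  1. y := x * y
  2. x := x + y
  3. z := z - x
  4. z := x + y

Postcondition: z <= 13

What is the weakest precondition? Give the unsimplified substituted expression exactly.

post: z <= 13
stmt 4: z := x + y  -- replace 1 occurrence(s) of z with (x + y)
  => ( x + y ) <= 13
stmt 3: z := z - x  -- replace 0 occurrence(s) of z with (z - x)
  => ( x + y ) <= 13
stmt 2: x := x + y  -- replace 1 occurrence(s) of x with (x + y)
  => ( ( x + y ) + y ) <= 13
stmt 1: y := x * y  -- replace 2 occurrence(s) of y with (x * y)
  => ( ( x + ( x * y ) ) + ( x * y ) ) <= 13

Answer: ( ( x + ( x * y ) ) + ( x * y ) ) <= 13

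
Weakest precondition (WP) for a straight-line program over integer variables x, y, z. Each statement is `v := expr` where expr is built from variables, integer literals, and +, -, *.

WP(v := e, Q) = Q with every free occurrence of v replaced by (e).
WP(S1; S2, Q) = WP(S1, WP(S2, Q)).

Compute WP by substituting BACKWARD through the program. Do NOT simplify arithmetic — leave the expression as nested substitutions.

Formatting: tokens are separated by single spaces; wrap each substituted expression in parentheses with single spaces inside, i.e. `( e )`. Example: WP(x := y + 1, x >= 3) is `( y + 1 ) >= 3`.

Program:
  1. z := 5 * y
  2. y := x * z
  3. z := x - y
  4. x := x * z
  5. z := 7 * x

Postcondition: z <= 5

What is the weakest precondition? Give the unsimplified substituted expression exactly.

Answer: ( 7 * ( x * ( x - ( x * ( 5 * y ) ) ) ) ) <= 5

Derivation:
post: z <= 5
stmt 5: z := 7 * x  -- replace 1 occurrence(s) of z with (7 * x)
  => ( 7 * x ) <= 5
stmt 4: x := x * z  -- replace 1 occurrence(s) of x with (x * z)
  => ( 7 * ( x * z ) ) <= 5
stmt 3: z := x - y  -- replace 1 occurrence(s) of z with (x - y)
  => ( 7 * ( x * ( x - y ) ) ) <= 5
stmt 2: y := x * z  -- replace 1 occurrence(s) of y with (x * z)
  => ( 7 * ( x * ( x - ( x * z ) ) ) ) <= 5
stmt 1: z := 5 * y  -- replace 1 occurrence(s) of z with (5 * y)
  => ( 7 * ( x * ( x - ( x * ( 5 * y ) ) ) ) ) <= 5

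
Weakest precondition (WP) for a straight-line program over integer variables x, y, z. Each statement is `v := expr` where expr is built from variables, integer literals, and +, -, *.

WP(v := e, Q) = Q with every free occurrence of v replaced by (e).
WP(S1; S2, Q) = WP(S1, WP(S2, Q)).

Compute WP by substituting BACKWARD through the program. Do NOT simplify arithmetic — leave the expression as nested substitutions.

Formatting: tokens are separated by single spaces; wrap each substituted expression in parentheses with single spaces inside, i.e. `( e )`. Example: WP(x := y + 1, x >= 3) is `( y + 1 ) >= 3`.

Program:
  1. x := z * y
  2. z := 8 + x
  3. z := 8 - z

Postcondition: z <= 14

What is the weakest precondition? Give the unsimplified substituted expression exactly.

Answer: ( 8 - ( 8 + ( z * y ) ) ) <= 14

Derivation:
post: z <= 14
stmt 3: z := 8 - z  -- replace 1 occurrence(s) of z with (8 - z)
  => ( 8 - z ) <= 14
stmt 2: z := 8 + x  -- replace 1 occurrence(s) of z with (8 + x)
  => ( 8 - ( 8 + x ) ) <= 14
stmt 1: x := z * y  -- replace 1 occurrence(s) of x with (z * y)
  => ( 8 - ( 8 + ( z * y ) ) ) <= 14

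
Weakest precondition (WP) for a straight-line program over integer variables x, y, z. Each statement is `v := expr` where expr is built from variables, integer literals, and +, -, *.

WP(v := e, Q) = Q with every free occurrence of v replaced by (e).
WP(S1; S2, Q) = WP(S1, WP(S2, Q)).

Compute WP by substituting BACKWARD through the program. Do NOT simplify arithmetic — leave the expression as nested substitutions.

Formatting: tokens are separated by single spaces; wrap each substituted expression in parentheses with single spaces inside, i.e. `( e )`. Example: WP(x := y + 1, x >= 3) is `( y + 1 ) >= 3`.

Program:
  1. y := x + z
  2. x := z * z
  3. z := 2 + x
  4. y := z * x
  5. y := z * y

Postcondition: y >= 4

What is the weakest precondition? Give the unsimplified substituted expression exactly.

post: y >= 4
stmt 5: y := z * y  -- replace 1 occurrence(s) of y with (z * y)
  => ( z * y ) >= 4
stmt 4: y := z * x  -- replace 1 occurrence(s) of y with (z * x)
  => ( z * ( z * x ) ) >= 4
stmt 3: z := 2 + x  -- replace 2 occurrence(s) of z with (2 + x)
  => ( ( 2 + x ) * ( ( 2 + x ) * x ) ) >= 4
stmt 2: x := z * z  -- replace 3 occurrence(s) of x with (z * z)
  => ( ( 2 + ( z * z ) ) * ( ( 2 + ( z * z ) ) * ( z * z ) ) ) >= 4
stmt 1: y := x + z  -- replace 0 occurrence(s) of y with (x + z)
  => ( ( 2 + ( z * z ) ) * ( ( 2 + ( z * z ) ) * ( z * z ) ) ) >= 4

Answer: ( ( 2 + ( z * z ) ) * ( ( 2 + ( z * z ) ) * ( z * z ) ) ) >= 4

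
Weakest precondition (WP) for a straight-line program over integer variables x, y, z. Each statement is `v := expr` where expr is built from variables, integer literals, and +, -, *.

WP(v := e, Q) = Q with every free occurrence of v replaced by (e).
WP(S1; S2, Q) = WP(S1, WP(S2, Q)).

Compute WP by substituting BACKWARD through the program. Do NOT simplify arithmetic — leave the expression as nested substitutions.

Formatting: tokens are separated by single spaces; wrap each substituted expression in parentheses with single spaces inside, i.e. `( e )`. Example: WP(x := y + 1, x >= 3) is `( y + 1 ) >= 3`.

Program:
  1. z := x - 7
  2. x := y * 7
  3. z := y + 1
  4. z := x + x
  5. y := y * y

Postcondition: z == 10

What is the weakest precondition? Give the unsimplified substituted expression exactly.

post: z == 10
stmt 5: y := y * y  -- replace 0 occurrence(s) of y with (y * y)
  => z == 10
stmt 4: z := x + x  -- replace 1 occurrence(s) of z with (x + x)
  => ( x + x ) == 10
stmt 3: z := y + 1  -- replace 0 occurrence(s) of z with (y + 1)
  => ( x + x ) == 10
stmt 2: x := y * 7  -- replace 2 occurrence(s) of x with (y * 7)
  => ( ( y * 7 ) + ( y * 7 ) ) == 10
stmt 1: z := x - 7  -- replace 0 occurrence(s) of z with (x - 7)
  => ( ( y * 7 ) + ( y * 7 ) ) == 10

Answer: ( ( y * 7 ) + ( y * 7 ) ) == 10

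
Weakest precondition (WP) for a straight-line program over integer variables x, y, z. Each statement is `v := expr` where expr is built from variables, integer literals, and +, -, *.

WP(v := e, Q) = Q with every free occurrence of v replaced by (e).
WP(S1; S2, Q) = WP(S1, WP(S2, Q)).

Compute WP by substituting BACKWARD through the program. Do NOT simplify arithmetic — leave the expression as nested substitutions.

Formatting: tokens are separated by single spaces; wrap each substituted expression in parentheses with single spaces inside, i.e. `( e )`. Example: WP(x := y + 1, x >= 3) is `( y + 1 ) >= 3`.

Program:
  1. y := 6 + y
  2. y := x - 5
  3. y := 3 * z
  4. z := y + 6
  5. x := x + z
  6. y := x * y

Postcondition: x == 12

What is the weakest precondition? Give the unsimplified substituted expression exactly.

post: x == 12
stmt 6: y := x * y  -- replace 0 occurrence(s) of y with (x * y)
  => x == 12
stmt 5: x := x + z  -- replace 1 occurrence(s) of x with (x + z)
  => ( x + z ) == 12
stmt 4: z := y + 6  -- replace 1 occurrence(s) of z with (y + 6)
  => ( x + ( y + 6 ) ) == 12
stmt 3: y := 3 * z  -- replace 1 occurrence(s) of y with (3 * z)
  => ( x + ( ( 3 * z ) + 6 ) ) == 12
stmt 2: y := x - 5  -- replace 0 occurrence(s) of y with (x - 5)
  => ( x + ( ( 3 * z ) + 6 ) ) == 12
stmt 1: y := 6 + y  -- replace 0 occurrence(s) of y with (6 + y)
  => ( x + ( ( 3 * z ) + 6 ) ) == 12

Answer: ( x + ( ( 3 * z ) + 6 ) ) == 12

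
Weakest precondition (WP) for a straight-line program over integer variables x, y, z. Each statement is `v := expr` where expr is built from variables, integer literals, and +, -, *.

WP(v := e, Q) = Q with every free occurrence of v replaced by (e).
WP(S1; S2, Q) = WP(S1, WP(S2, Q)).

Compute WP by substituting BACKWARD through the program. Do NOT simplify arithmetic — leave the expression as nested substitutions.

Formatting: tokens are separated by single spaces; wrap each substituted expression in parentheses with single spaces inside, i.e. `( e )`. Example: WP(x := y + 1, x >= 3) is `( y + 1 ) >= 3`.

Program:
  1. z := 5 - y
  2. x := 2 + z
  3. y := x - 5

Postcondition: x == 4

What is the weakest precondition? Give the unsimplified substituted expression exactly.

post: x == 4
stmt 3: y := x - 5  -- replace 0 occurrence(s) of y with (x - 5)
  => x == 4
stmt 2: x := 2 + z  -- replace 1 occurrence(s) of x with (2 + z)
  => ( 2 + z ) == 4
stmt 1: z := 5 - y  -- replace 1 occurrence(s) of z with (5 - y)
  => ( 2 + ( 5 - y ) ) == 4

Answer: ( 2 + ( 5 - y ) ) == 4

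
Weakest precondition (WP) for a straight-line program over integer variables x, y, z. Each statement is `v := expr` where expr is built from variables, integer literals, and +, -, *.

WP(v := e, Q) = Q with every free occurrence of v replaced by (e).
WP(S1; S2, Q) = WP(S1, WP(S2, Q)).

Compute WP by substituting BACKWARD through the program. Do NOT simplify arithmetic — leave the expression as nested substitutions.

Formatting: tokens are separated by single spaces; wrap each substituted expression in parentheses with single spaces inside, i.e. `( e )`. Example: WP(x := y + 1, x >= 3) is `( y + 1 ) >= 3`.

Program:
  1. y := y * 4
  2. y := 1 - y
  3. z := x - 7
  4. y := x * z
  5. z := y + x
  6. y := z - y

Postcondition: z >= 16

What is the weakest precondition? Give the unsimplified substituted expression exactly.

post: z >= 16
stmt 6: y := z - y  -- replace 0 occurrence(s) of y with (z - y)
  => z >= 16
stmt 5: z := y + x  -- replace 1 occurrence(s) of z with (y + x)
  => ( y + x ) >= 16
stmt 4: y := x * z  -- replace 1 occurrence(s) of y with (x * z)
  => ( ( x * z ) + x ) >= 16
stmt 3: z := x - 7  -- replace 1 occurrence(s) of z with (x - 7)
  => ( ( x * ( x - 7 ) ) + x ) >= 16
stmt 2: y := 1 - y  -- replace 0 occurrence(s) of y with (1 - y)
  => ( ( x * ( x - 7 ) ) + x ) >= 16
stmt 1: y := y * 4  -- replace 0 occurrence(s) of y with (y * 4)
  => ( ( x * ( x - 7 ) ) + x ) >= 16

Answer: ( ( x * ( x - 7 ) ) + x ) >= 16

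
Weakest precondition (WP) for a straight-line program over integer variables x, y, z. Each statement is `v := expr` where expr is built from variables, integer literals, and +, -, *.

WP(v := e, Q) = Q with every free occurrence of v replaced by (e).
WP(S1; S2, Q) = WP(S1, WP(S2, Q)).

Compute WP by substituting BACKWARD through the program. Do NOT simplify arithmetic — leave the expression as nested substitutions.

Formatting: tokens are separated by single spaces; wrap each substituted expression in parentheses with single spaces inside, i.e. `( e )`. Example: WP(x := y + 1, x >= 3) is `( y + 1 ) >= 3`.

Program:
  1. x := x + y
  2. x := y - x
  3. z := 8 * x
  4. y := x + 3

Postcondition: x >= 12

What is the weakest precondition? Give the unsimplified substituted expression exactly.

post: x >= 12
stmt 4: y := x + 3  -- replace 0 occurrence(s) of y with (x + 3)
  => x >= 12
stmt 3: z := 8 * x  -- replace 0 occurrence(s) of z with (8 * x)
  => x >= 12
stmt 2: x := y - x  -- replace 1 occurrence(s) of x with (y - x)
  => ( y - x ) >= 12
stmt 1: x := x + y  -- replace 1 occurrence(s) of x with (x + y)
  => ( y - ( x + y ) ) >= 12

Answer: ( y - ( x + y ) ) >= 12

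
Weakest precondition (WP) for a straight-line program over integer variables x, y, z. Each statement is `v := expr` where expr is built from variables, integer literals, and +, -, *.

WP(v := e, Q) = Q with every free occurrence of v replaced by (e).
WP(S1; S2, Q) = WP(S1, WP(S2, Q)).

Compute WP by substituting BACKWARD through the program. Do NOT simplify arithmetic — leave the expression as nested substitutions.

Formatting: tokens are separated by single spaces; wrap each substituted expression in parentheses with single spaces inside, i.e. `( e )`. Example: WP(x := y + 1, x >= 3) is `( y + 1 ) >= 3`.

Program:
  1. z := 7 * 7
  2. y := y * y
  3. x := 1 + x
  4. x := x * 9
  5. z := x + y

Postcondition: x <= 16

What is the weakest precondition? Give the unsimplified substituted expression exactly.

post: x <= 16
stmt 5: z := x + y  -- replace 0 occurrence(s) of z with (x + y)
  => x <= 16
stmt 4: x := x * 9  -- replace 1 occurrence(s) of x with (x * 9)
  => ( x * 9 ) <= 16
stmt 3: x := 1 + x  -- replace 1 occurrence(s) of x with (1 + x)
  => ( ( 1 + x ) * 9 ) <= 16
stmt 2: y := y * y  -- replace 0 occurrence(s) of y with (y * y)
  => ( ( 1 + x ) * 9 ) <= 16
stmt 1: z := 7 * 7  -- replace 0 occurrence(s) of z with (7 * 7)
  => ( ( 1 + x ) * 9 ) <= 16

Answer: ( ( 1 + x ) * 9 ) <= 16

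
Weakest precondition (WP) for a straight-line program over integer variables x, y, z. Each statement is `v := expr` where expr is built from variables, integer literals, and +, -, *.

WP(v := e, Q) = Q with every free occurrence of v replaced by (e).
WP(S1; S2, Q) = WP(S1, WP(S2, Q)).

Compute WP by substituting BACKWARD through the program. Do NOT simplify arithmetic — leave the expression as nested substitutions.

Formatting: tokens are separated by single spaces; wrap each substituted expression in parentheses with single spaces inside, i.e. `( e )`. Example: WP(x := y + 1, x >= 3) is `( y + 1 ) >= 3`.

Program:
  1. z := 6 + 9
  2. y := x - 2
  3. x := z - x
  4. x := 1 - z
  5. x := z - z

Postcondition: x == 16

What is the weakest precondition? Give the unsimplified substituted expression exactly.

Answer: ( ( 6 + 9 ) - ( 6 + 9 ) ) == 16

Derivation:
post: x == 16
stmt 5: x := z - z  -- replace 1 occurrence(s) of x with (z - z)
  => ( z - z ) == 16
stmt 4: x := 1 - z  -- replace 0 occurrence(s) of x with (1 - z)
  => ( z - z ) == 16
stmt 3: x := z - x  -- replace 0 occurrence(s) of x with (z - x)
  => ( z - z ) == 16
stmt 2: y := x - 2  -- replace 0 occurrence(s) of y with (x - 2)
  => ( z - z ) == 16
stmt 1: z := 6 + 9  -- replace 2 occurrence(s) of z with (6 + 9)
  => ( ( 6 + 9 ) - ( 6 + 9 ) ) == 16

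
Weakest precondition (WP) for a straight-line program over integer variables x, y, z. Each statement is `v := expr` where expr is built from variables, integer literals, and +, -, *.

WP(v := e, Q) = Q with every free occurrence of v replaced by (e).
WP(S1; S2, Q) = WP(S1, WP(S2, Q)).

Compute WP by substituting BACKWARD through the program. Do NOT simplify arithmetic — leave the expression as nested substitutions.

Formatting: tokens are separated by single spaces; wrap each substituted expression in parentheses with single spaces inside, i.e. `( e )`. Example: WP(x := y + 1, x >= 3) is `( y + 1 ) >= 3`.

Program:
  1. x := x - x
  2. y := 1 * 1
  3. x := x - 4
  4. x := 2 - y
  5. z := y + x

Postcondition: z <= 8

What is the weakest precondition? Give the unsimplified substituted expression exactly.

Answer: ( ( 1 * 1 ) + ( 2 - ( 1 * 1 ) ) ) <= 8

Derivation:
post: z <= 8
stmt 5: z := y + x  -- replace 1 occurrence(s) of z with (y + x)
  => ( y + x ) <= 8
stmt 4: x := 2 - y  -- replace 1 occurrence(s) of x with (2 - y)
  => ( y + ( 2 - y ) ) <= 8
stmt 3: x := x - 4  -- replace 0 occurrence(s) of x with (x - 4)
  => ( y + ( 2 - y ) ) <= 8
stmt 2: y := 1 * 1  -- replace 2 occurrence(s) of y with (1 * 1)
  => ( ( 1 * 1 ) + ( 2 - ( 1 * 1 ) ) ) <= 8
stmt 1: x := x - x  -- replace 0 occurrence(s) of x with (x - x)
  => ( ( 1 * 1 ) + ( 2 - ( 1 * 1 ) ) ) <= 8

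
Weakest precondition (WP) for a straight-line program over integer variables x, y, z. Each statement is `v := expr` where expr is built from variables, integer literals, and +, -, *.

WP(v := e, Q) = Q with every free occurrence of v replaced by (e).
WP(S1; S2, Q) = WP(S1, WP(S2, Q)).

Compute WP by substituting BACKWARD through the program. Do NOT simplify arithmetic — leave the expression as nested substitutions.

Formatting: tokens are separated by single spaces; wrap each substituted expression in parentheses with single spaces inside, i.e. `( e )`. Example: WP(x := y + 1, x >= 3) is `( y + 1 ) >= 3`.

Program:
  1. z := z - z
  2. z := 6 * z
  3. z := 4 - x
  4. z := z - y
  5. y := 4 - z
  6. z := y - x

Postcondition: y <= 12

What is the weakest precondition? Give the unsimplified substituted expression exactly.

Answer: ( 4 - ( ( 4 - x ) - y ) ) <= 12

Derivation:
post: y <= 12
stmt 6: z := y - x  -- replace 0 occurrence(s) of z with (y - x)
  => y <= 12
stmt 5: y := 4 - z  -- replace 1 occurrence(s) of y with (4 - z)
  => ( 4 - z ) <= 12
stmt 4: z := z - y  -- replace 1 occurrence(s) of z with (z - y)
  => ( 4 - ( z - y ) ) <= 12
stmt 3: z := 4 - x  -- replace 1 occurrence(s) of z with (4 - x)
  => ( 4 - ( ( 4 - x ) - y ) ) <= 12
stmt 2: z := 6 * z  -- replace 0 occurrence(s) of z with (6 * z)
  => ( 4 - ( ( 4 - x ) - y ) ) <= 12
stmt 1: z := z - z  -- replace 0 occurrence(s) of z with (z - z)
  => ( 4 - ( ( 4 - x ) - y ) ) <= 12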